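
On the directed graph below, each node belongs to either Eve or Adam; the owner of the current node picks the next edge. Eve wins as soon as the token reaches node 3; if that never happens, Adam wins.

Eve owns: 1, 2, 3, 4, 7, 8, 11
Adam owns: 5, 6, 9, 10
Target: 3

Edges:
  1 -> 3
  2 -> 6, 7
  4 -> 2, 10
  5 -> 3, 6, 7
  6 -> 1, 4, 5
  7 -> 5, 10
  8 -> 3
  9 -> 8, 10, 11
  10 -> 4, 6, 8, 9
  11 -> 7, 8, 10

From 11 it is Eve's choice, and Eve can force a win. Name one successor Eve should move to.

A0 = {3}
A1: add {1, 8} — 1 (Eve) has 1→3; 8 (Eve) has 8→3.
A2: add {11} — 11 (Eve) has 11→8.
A3 = A2; e.g. 2 (Eve) has no edge into A2. Fixed point.
From 11, successor 8 is in the attractor (rank 1); the other successors 7, 10 are not.

8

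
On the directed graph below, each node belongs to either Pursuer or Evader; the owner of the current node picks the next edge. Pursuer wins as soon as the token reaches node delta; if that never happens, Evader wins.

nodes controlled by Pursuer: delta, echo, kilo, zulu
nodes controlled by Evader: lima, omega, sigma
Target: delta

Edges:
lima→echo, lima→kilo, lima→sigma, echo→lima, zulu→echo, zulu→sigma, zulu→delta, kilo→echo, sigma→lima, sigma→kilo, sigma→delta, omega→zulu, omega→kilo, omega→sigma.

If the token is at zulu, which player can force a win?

A0 = {delta}
A1: add {zulu} — zulu (Pursuer) has zulu→delta.
A2 = A1; e.g. lima (Evader) can still go to echo. Fixed point.
zulu ∈ A1, so Pursuer can force the target.

Pursuer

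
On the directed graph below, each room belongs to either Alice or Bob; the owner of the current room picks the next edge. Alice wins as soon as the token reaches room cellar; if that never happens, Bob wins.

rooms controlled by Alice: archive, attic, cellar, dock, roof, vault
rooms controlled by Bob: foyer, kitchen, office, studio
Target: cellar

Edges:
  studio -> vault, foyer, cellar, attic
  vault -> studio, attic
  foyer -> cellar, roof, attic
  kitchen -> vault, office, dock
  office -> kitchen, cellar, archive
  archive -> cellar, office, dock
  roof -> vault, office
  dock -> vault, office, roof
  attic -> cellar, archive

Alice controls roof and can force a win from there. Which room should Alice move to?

A0 = {cellar}
A1: add {archive, attic} — archive (Alice) has archive→cellar; attic (Alice) has attic→cellar.
A2: add {vault} — vault (Alice) has vault→attic.
A3: add {dock, roof} — roof (Alice) has roof→vault; dock (Alice) has dock→vault.
A4: add {foyer} — foyer (Bob): all of {cellar, roof, attic} already in.
A5: add {studio} — studio (Bob): all of {vault, foyer, cellar, attic} already in.
A6 = A5; e.g. kitchen (Bob) can still go to office. Fixed point.
From roof, successor vault is in the attractor (rank 2); the other successor office is not.

vault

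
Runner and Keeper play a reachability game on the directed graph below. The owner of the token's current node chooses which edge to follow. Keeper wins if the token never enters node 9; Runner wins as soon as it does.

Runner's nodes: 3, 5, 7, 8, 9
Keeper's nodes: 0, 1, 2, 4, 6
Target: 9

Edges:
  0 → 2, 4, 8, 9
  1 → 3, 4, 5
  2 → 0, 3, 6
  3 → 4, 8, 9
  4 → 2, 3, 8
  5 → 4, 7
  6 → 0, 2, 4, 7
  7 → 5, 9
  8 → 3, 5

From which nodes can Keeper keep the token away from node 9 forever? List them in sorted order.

0, 1, 2, 4, 6

A0 = {9}
A1: add {3, 7} — 3 (Runner) has 3→9; 7 (Runner) has 7→9.
A2: add {5, 8} — 5 (Runner) has 5→7; 8 (Runner) has 8→3.
A3 = A2; e.g. 0 (Keeper) can still go to 2. Fixed point.
Runner's attractor = {3, 5, 7, 8, 9}; Keeper avoids the target exactly from the complement.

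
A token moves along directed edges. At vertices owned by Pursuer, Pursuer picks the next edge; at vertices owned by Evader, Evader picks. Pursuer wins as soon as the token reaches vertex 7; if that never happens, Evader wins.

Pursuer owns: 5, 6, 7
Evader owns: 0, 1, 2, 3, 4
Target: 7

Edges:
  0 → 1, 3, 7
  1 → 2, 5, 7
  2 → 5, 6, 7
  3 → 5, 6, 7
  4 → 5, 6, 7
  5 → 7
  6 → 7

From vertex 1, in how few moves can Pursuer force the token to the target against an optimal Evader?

3

A0 = {7}
A1: add {5, 6} — 5 (Pursuer) has 5→7; 6 (Pursuer) has 6→7.
A2: add {2, 3, 4} — 2 (Evader): all of {5, 6, 7} already in; 3 (Evader): all of {5, 6, 7} already in; 4 (Evader): all of {5, 6, 7} already in.
A3: add {1} — 1 (Evader): all of {2, 5, 7} already in.
1 enters the attractor at level 3, so Pursuer can force the target in 3 moves from there.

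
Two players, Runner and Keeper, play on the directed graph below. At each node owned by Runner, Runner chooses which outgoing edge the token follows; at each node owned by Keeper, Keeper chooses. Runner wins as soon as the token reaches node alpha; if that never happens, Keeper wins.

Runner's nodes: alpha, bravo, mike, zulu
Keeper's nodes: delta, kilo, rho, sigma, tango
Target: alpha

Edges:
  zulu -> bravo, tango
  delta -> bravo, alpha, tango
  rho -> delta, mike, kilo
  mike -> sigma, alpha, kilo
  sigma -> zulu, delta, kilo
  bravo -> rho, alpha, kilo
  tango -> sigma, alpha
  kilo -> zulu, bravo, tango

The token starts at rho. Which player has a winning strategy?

A0 = {alpha}
A1: add {bravo, mike} — mike (Runner) has mike→alpha; bravo (Runner) has bravo→alpha.
A2: add {zulu} — zulu (Runner) has zulu→bravo.
A3 = A2; e.g. delta (Keeper) can still go to tango. Fixed point.
rho never enters the attractor, so Keeper can avoid the target forever.

Keeper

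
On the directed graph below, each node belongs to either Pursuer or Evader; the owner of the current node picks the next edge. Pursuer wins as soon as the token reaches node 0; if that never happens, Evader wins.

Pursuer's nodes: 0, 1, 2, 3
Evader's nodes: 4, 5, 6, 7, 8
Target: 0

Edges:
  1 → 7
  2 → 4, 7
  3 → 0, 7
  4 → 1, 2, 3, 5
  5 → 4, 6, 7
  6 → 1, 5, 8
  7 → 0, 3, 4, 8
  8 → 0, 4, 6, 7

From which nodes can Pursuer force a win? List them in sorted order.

0, 3

A0 = {0}
A1: add {3} — 3 (Pursuer) has 3→0.
A2 = A1; e.g. 1 (Pursuer) has no edge into A1. Fixed point.
Pursuer's winning region = {0, 3}.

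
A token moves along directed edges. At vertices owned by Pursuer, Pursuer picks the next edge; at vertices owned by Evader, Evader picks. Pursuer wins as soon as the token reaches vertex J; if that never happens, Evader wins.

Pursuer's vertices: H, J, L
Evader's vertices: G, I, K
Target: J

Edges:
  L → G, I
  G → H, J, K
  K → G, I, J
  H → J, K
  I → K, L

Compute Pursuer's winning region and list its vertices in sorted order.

H, J

A0 = {J}
A1: add {H} — H (Pursuer) has H→J.
A2 = A1; e.g. G (Evader) can still go to K. Fixed point.
Pursuer's winning region = {H, J}.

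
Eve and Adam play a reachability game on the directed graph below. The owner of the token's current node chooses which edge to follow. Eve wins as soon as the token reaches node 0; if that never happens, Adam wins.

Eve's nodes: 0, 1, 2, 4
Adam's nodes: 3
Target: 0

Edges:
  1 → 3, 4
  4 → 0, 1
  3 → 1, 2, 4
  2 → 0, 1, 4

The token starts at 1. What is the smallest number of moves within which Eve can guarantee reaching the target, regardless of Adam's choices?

A0 = {0}
A1: add {2, 4} — 2 (Eve) has 2→0; 4 (Eve) has 4→0.
A2: add {1} — 1 (Eve) has 1→4.
1 enters the attractor at level 2, so Eve can force the target in 2 moves from there.

2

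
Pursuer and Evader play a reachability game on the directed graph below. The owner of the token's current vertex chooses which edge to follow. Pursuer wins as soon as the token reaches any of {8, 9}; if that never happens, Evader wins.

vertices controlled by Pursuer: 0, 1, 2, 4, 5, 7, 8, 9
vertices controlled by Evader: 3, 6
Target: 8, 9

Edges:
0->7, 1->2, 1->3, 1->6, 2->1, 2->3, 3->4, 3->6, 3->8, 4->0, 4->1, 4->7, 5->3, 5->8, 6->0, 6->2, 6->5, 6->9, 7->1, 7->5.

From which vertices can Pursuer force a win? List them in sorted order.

0, 4, 5, 7, 8, 9

A0 = {8, 9}
A1: add {5} — 5 (Pursuer) has 5→8.
A2: add {7} — 7 (Pursuer) has 7→5.
A3: add {0, 4} — 0 (Pursuer) has 0→7; 4 (Pursuer) has 4→7.
A4 = A3; e.g. 1 (Pursuer) has no edge into A3. Fixed point.
Pursuer's winning region = {0, 4, 5, 7, 8, 9}.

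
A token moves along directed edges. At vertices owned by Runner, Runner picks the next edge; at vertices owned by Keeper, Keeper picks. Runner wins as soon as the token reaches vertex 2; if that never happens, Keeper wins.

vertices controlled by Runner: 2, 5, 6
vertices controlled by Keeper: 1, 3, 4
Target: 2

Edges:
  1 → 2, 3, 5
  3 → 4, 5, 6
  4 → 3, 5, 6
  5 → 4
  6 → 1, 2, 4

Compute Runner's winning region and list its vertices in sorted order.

A0 = {2}
A1: add {6} — 6 (Runner) has 6→2.
A2 = A1; e.g. 1 (Keeper) can still go to 3. Fixed point.
Runner's winning region = {2, 6}.

2, 6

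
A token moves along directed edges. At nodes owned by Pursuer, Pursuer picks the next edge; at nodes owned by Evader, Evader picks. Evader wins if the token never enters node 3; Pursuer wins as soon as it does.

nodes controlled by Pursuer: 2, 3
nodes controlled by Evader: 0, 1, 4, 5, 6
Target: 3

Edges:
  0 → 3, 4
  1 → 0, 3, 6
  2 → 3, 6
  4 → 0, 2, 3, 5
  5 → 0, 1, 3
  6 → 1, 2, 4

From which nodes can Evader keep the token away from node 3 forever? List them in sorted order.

A0 = {3}
A1: add {2} — 2 (Pursuer) has 2→3.
A2 = A1; e.g. 0 (Evader) can still go to 4. Fixed point.
Pursuer's attractor = {2, 3}; Evader avoids the target exactly from the complement.

0, 1, 4, 5, 6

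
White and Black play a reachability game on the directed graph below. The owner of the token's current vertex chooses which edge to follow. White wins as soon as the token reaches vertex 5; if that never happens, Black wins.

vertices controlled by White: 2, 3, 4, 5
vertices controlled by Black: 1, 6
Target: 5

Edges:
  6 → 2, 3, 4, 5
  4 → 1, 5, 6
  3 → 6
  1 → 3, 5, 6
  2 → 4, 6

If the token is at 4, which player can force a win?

White

A0 = {5}
A1: add {4} — 4 (White) has 4→5.
4 ∈ A1, so White can force the target.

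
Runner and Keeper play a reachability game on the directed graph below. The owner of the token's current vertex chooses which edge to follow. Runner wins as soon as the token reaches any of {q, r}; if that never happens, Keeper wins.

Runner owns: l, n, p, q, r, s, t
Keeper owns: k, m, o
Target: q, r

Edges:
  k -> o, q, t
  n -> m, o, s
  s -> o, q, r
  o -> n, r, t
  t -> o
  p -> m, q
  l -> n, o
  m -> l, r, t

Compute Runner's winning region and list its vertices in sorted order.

l, n, p, q, r, s

A0 = {q, r}
A1: add {p, s} — p (Runner) has p→q; s (Runner) has s→q.
A2: add {n} — n (Runner) has n→s.
A3: add {l} — l (Runner) has l→n.
A4 = A3; e.g. k (Keeper) can still go to o. Fixed point.
Runner's winning region = {l, n, p, q, r, s}.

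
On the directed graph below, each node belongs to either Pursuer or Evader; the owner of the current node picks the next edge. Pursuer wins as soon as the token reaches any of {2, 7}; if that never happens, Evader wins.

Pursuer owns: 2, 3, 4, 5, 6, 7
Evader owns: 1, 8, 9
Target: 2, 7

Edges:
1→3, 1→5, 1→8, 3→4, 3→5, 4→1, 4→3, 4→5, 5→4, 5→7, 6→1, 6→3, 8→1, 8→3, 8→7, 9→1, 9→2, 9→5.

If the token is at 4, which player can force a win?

A0 = {2, 7}
A1: add {5} — 5 (Pursuer) has 5→7.
A2: add {3, 4} — 3 (Pursuer) has 3→5; 4 (Pursuer) has 4→5.
4 ∈ A2, so Pursuer can force the target.

Pursuer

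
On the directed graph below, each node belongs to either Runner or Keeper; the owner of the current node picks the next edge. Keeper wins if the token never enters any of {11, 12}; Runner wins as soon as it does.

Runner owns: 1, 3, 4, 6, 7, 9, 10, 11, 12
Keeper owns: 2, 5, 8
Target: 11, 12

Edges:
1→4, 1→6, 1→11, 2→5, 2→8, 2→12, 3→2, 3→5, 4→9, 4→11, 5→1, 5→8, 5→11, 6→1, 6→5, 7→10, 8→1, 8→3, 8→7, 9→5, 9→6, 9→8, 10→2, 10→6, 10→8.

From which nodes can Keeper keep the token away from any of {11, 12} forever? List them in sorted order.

A0 = {11, 12}
A1: add {1, 4} — 1 (Runner) has 1→11; 4 (Runner) has 4→11.
A2: add {6} — 6 (Runner) has 6→1.
A3: add {9, 10} — 9 (Runner) has 9→6; 10 (Runner) has 10→6.
A4: add {7} — 7 (Runner) has 7→10.
A5 = A4; e.g. 2 (Keeper) can still go to 5. Fixed point.
Runner's attractor = {1, 4, 6, 7, 9, 10, 11, 12}; Keeper avoids the target exactly from the complement.

2, 3, 5, 8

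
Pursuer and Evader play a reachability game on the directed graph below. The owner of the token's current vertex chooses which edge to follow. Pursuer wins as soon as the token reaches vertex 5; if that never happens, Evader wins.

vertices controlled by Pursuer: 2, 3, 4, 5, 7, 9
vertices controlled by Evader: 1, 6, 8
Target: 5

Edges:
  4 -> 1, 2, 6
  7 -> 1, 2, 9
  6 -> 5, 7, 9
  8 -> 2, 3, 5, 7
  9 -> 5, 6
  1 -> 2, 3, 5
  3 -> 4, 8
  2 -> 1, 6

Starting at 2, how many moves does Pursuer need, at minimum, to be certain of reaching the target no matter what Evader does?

4

A0 = {5}
A1: add {9} — 9 (Pursuer) has 9→5.
A2: add {7} — 7 (Pursuer) has 7→9.
A3: add {6} — 6 (Evader): all of {5, 7, 9} already in.
A4: add {2, 4} — 2 (Pursuer) has 2→6; 4 (Pursuer) has 4→6.
2 enters the attractor at level 4, so Pursuer can force the target in 4 moves from there.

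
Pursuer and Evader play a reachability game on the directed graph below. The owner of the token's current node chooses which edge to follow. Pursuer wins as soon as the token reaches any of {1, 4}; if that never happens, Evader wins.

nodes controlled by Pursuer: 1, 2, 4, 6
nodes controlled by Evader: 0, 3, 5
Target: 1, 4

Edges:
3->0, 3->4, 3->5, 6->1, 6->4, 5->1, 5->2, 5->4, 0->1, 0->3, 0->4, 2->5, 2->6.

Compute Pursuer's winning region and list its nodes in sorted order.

A0 = {1, 4}
A1: add {6} — 6 (Pursuer) has 6→1.
A2: add {2} — 2 (Pursuer) has 2→6.
A3: add {5} — 5 (Evader): all of {1, 2, 4} already in.
A4 = A3; e.g. 0 (Evader) can still go to 3. Fixed point.
Pursuer's winning region = {1, 2, 4, 5, 6}.

1, 2, 4, 5, 6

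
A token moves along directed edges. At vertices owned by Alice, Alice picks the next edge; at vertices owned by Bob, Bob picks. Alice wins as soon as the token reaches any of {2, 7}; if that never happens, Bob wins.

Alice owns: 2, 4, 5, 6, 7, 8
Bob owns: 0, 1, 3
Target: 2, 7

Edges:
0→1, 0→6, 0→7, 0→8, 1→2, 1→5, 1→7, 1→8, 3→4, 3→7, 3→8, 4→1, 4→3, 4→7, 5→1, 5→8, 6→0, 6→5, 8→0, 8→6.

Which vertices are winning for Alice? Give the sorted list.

A0 = {2, 7}
A1: add {4} — 4 (Alice) has 4→7.
A2 = A1; e.g. 0 (Bob) can still go to 1. Fixed point.
Alice's winning region = {2, 4, 7}.

2, 4, 7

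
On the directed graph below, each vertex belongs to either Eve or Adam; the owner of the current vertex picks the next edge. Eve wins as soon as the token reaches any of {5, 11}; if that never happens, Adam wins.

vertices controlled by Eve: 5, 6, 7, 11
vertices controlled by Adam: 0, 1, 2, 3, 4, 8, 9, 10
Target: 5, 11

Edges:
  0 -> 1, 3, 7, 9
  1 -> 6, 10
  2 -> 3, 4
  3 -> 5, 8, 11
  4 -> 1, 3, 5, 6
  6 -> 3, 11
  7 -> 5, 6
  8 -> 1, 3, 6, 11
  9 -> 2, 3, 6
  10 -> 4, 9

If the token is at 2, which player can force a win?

A0 = {5, 11}
A1: add {6, 7} — 6 (Eve) has 6→11; 7 (Eve) has 7→5.
A2 = A1; e.g. 0 (Adam) can still go to 1. Fixed point.
2 never enters the attractor, so Adam can avoid the target forever.

Adam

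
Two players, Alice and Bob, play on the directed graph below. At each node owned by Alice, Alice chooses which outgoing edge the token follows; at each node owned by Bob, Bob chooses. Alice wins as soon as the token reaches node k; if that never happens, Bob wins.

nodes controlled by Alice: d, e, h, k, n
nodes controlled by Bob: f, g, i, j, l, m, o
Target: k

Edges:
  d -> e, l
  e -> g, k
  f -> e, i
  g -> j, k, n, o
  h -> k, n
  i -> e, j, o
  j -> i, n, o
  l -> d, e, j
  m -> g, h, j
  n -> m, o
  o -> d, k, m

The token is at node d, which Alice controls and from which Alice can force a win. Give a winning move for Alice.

e

A0 = {k}
A1: add {e, h} — e (Alice) has e→k; h (Alice) has h→k.
A2: add {d} — d (Alice) has d→e.
A3 = A2; e.g. f (Bob) can still go to i. Fixed point.
From d, successor e is in the attractor (rank 1); the other successor l is not.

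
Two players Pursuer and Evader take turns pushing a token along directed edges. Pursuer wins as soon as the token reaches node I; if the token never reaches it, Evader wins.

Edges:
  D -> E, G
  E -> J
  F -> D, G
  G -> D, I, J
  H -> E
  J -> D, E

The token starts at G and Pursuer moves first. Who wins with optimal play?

Pursuer

Track states (vertex, player-to-move).
A0 = {(I,Pursuer), (I,Evader)}
A1: add {(G,Pursuer)}.
(G,Pursuer) ∈ A1 ⇒ Pursuer forces the target.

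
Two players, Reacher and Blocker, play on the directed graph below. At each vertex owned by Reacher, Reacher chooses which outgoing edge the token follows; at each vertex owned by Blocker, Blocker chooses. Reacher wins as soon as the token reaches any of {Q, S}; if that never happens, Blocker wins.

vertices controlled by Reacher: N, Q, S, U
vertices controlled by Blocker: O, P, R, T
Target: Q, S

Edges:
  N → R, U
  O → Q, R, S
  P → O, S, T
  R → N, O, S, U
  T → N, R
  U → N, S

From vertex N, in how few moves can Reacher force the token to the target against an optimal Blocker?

2

A0 = {Q, S}
A1: add {U} — U (Reacher) has U→S.
A2: add {N} — N (Reacher) has N→U.
A3 = A2; e.g. O (Blocker) can still go to R. Fixed point.
N enters the attractor at level 2, so Reacher can force the target in 2 moves from there.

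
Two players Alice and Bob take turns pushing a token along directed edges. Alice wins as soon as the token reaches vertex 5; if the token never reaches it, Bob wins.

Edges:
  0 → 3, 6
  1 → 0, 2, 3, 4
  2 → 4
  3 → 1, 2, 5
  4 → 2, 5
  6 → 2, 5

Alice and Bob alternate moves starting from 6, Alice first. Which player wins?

Track states (vertex, player-to-move).
A0 = {(5,Alice), (5,Bob)}
A1: add {(3,Alice), (4,Alice), (6,Alice)}.
(6,Alice) ∈ A1 ⇒ Alice forces the target.

Alice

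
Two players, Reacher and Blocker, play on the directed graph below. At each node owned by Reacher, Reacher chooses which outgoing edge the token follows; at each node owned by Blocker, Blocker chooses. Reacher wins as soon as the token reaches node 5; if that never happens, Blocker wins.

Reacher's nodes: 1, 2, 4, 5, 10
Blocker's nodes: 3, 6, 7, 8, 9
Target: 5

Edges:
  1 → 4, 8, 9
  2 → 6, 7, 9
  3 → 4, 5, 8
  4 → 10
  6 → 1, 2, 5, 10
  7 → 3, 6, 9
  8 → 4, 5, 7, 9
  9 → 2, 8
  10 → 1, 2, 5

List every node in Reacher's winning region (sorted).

1, 4, 5, 10

A0 = {5}
A1: add {10} — 10 (Reacher) has 10→5.
A2: add {4} — 4 (Reacher) has 4→10.
A3: add {1} — 1 (Reacher) has 1→4.
A4 = A3; e.g. 2 (Reacher) has no edge into A3. Fixed point.
Reacher's winning region = {1, 4, 5, 10}.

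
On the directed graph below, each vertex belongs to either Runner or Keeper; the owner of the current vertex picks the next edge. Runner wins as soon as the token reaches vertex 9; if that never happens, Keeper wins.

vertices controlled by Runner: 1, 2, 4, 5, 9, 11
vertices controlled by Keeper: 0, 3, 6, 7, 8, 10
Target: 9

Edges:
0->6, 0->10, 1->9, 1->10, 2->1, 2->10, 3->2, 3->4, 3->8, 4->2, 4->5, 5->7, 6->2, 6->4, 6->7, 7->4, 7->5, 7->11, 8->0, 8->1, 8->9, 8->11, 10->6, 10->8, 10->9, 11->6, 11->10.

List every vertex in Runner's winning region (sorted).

1, 2, 4, 9

A0 = {9}
A1: add {1} — 1 (Runner) has 1→9.
A2: add {2} — 2 (Runner) has 2→1.
A3: add {4} — 4 (Runner) has 4→2.
A4 = A3; e.g. 0 (Keeper) can still go to 6. Fixed point.
Runner's winning region = {1, 2, 4, 9}.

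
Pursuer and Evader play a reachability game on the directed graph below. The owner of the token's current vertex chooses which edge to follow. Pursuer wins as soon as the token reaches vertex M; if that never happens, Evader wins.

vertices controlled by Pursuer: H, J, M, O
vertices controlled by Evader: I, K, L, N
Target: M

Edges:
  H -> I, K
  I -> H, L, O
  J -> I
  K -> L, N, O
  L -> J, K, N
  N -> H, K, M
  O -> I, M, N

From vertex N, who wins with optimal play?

Evader

A0 = {M}
A1: add {O} — O (Pursuer) has O→M.
A2 = A1; e.g. H (Pursuer) has no edge into A1. Fixed point.
N never enters the attractor, so Evader can avoid the target forever.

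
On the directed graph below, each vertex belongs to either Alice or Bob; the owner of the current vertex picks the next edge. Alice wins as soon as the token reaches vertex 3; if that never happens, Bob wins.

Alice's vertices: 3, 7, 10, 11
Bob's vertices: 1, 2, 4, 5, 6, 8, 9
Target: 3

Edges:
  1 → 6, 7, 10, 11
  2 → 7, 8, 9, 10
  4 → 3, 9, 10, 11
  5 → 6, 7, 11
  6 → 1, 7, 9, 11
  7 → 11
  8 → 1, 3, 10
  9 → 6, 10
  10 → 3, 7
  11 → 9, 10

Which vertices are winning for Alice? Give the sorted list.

A0 = {3}
A1: add {10} — 10 (Alice) has 10→3.
A2: add {11} — 11 (Alice) has 11→10.
A3: add {7} — 7 (Alice) has 7→11.
A4 = A3; e.g. 1 (Bob) can still go to 6. Fixed point.
Alice's winning region = {3, 7, 10, 11}.

3, 7, 10, 11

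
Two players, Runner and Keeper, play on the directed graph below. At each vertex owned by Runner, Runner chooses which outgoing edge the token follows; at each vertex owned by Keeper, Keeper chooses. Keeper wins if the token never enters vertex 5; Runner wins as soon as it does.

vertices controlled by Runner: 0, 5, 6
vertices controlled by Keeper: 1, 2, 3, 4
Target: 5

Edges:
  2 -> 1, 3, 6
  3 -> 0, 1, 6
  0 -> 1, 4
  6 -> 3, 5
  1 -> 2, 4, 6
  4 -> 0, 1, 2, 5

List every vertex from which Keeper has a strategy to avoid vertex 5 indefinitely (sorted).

0, 1, 2, 3, 4

A0 = {5}
A1: add {6} — 6 (Runner) has 6→5.
A2 = A1; e.g. 0 (Runner) has no edge into A1. Fixed point.
Runner's attractor = {5, 6}; Keeper avoids the target exactly from the complement.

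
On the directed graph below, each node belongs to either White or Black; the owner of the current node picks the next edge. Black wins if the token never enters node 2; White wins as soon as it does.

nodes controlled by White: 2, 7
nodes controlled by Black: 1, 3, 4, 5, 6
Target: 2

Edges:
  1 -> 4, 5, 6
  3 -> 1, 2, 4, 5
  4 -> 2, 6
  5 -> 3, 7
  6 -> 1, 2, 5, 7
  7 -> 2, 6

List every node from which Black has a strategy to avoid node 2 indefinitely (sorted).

1, 3, 4, 5, 6

A0 = {2}
A1: add {7} — 7 (White) has 7→2.
A2 = A1; e.g. 1 (Black) can still go to 4. Fixed point.
White's attractor = {2, 7}; Black avoids the target exactly from the complement.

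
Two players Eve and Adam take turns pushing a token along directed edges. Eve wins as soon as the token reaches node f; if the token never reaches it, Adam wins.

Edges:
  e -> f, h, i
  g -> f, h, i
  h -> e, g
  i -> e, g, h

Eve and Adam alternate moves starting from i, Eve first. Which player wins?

Track states (vertex, player-to-move).
A0 = {(f,Eve), (f,Adam)}
A1: add {(e,Eve), (g,Eve)}.
A2: add {(h,Adam)}.
A3: add {(i,Eve)}.
(i,Eve) ∈ A3 ⇒ Eve forces the target.

Eve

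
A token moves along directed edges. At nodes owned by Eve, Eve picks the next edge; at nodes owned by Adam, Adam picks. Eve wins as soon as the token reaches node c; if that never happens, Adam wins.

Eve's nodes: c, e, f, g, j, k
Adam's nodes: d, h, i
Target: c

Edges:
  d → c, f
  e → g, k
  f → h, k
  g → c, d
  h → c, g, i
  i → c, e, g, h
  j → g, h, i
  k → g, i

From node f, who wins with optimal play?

A0 = {c}
A1: add {g} — g (Eve) has g→c.
A2: add {e, j, k} — e (Eve) has e→g; j (Eve) has j→g; k (Eve) has k→g.
A3: add {f} — f (Eve) has f→k.
f ∈ A3, so Eve can force the target.

Eve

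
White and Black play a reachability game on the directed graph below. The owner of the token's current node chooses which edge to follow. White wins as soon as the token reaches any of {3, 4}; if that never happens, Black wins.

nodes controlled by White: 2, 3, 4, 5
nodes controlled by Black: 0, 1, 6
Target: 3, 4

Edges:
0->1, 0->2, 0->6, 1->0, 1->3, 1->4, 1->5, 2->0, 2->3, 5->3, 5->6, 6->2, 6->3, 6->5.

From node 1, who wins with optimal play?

A0 = {3, 4}
A1: add {2, 5} — 2 (White) has 2→3; 5 (White) has 5→3.
A2: add {6} — 6 (Black): all of {2, 3, 5} already in.
A3 = A2; e.g. 0 (Black) can still go to 1. Fixed point.
1 never enters the attractor, so Black can avoid the target forever.

Black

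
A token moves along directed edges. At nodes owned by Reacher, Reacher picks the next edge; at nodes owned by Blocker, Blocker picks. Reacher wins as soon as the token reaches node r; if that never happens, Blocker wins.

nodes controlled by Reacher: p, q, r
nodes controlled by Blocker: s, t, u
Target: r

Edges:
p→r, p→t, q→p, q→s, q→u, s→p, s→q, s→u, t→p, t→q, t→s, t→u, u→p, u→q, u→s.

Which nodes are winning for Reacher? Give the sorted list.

p, q, r

A0 = {r}
A1: add {p} — p (Reacher) has p→r.
A2: add {q} — q (Reacher) has q→p.
A3 = A2; e.g. s (Blocker) can still go to u. Fixed point.
Reacher's winning region = {p, q, r}.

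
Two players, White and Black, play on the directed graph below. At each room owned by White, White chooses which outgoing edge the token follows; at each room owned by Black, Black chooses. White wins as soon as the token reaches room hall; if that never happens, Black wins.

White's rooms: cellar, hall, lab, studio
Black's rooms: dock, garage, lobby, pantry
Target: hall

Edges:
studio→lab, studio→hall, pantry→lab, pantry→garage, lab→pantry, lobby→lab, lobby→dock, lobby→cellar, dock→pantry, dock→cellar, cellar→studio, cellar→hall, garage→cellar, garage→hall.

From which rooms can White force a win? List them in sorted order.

A0 = {hall}
A1: add {cellar, studio} — studio (White) has studio→hall; cellar (White) has cellar→hall.
A2: add {garage} — garage (Black): all of {cellar, hall} already in.
A3 = A2; e.g. pantry (Black) can still go to lab. Fixed point.
White's winning region = {cellar, garage, hall, studio}.

cellar, garage, hall, studio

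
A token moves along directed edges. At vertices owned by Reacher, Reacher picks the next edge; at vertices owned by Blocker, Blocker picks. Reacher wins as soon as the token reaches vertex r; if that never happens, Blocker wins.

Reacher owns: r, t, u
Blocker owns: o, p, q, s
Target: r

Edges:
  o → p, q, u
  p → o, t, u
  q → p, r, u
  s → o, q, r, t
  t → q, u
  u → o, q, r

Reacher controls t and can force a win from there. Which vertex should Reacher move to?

u

A0 = {r}
A1: add {u} — u (Reacher) has u→r.
A2: add {t} — t (Reacher) has t→u.
A3 = A2; e.g. o (Blocker) can still go to p. Fixed point.
From t, successor u is in the attractor (rank 1); the other successor q is not.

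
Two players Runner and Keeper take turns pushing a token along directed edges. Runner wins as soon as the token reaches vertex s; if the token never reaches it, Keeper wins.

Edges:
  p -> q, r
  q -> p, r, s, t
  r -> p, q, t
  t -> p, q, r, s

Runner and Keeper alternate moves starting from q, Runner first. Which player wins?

Track states (vertex, player-to-move).
A0 = {(s,Runner), (s,Keeper)}
A1: add {(q,Runner), (t,Runner)}.
(q,Runner) ∈ A1 ⇒ Runner forces the target.

Runner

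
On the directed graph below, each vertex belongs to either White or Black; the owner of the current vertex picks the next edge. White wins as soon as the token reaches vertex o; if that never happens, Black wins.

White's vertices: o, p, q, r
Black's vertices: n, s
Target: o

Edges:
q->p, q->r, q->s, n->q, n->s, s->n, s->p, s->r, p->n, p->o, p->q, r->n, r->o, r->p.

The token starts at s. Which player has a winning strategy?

Black

A0 = {o}
A1: add {p, r} — p (White) has p→o; r (White) has r→o.
A2: add {q} — q (White) has q→p.
A3 = A2; e.g. n (Black) can still go to s. Fixed point.
s never enters the attractor, so Black can avoid the target forever.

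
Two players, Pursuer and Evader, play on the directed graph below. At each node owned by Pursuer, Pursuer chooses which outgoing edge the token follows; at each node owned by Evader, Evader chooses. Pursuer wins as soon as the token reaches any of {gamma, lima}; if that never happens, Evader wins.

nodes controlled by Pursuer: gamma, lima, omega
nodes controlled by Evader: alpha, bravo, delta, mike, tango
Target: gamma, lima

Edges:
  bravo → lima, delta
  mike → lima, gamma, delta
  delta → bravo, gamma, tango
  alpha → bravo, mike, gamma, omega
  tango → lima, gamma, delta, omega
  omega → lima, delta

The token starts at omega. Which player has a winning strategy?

Pursuer

A0 = {gamma, lima}
A1: add {omega} — omega (Pursuer) has omega→lima.
A2 = A1; e.g. bravo (Evader) can still go to delta. Fixed point.
omega ∈ A1, so Pursuer can force the target.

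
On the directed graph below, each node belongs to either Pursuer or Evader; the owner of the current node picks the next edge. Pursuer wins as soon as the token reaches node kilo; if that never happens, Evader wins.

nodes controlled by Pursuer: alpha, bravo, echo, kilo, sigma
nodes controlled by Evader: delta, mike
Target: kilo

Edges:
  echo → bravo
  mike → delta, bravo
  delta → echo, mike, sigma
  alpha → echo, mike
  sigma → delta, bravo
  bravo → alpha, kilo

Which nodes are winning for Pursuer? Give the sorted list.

A0 = {kilo}
A1: add {bravo} — bravo (Pursuer) has bravo→kilo.
A2: add {echo, sigma} — echo (Pursuer) has echo→bravo; sigma (Pursuer) has sigma→bravo.
A3: add {alpha} — alpha (Pursuer) has alpha→echo.
A4 = A3; e.g. mike (Evader) can still go to delta. Fixed point.
Pursuer's winning region = {alpha, bravo, echo, kilo, sigma}.

alpha, bravo, echo, kilo, sigma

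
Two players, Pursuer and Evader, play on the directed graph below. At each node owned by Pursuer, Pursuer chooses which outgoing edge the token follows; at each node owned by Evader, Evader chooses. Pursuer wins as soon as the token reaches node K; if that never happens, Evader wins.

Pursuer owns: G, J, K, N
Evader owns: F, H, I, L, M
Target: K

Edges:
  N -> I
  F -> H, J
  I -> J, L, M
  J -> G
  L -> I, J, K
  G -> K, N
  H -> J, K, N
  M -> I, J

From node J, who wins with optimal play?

A0 = {K}
A1: add {G} — G (Pursuer) has G→K.
A2: add {J} — J (Pursuer) has J→G.
A3 = A2; e.g. F (Evader) can still go to H. Fixed point.
J ∈ A2, so Pursuer can force the target.

Pursuer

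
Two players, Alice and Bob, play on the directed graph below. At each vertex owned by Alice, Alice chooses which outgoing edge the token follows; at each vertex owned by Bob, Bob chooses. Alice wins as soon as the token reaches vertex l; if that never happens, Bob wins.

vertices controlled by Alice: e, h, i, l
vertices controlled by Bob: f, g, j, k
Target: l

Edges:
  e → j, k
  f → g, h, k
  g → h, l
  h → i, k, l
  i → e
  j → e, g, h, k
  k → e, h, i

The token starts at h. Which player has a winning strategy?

Alice

A0 = {l}
A1: add {h} — h (Alice) has h→l.
h ∈ A1, so Alice can force the target.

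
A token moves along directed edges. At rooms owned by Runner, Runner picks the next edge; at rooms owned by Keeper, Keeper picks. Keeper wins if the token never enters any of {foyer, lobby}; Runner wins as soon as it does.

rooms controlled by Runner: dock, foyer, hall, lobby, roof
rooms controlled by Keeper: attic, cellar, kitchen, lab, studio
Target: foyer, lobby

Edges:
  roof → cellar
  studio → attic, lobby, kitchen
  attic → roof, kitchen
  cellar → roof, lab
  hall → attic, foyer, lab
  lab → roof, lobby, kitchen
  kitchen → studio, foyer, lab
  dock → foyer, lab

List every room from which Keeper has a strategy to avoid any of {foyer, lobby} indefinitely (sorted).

A0 = {foyer, lobby}
A1: add {dock, hall} — hall (Runner) has hall→foyer; dock (Runner) has dock→foyer.
A2 = A1; e.g. roof (Runner) has no edge into A1. Fixed point.
Runner's attractor = {dock, foyer, hall, lobby}; Keeper avoids the target exactly from the complement.

attic, cellar, kitchen, lab, roof, studio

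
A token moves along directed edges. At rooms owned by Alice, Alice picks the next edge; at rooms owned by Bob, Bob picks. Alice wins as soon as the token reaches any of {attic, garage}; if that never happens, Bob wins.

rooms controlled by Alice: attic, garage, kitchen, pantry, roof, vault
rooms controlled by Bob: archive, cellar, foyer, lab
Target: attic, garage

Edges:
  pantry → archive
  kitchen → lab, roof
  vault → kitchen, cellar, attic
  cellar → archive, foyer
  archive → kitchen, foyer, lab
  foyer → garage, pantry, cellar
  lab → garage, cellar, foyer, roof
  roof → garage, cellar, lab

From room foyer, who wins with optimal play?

A0 = {attic, garage}
A1: add {roof, vault} — vault (Alice) has vault→attic; roof (Alice) has roof→garage.
A2: add {kitchen} — kitchen (Alice) has kitchen→roof.
A3 = A2; e.g. pantry (Alice) has no edge into A2. Fixed point.
foyer never enters the attractor, so Bob can avoid the target forever.

Bob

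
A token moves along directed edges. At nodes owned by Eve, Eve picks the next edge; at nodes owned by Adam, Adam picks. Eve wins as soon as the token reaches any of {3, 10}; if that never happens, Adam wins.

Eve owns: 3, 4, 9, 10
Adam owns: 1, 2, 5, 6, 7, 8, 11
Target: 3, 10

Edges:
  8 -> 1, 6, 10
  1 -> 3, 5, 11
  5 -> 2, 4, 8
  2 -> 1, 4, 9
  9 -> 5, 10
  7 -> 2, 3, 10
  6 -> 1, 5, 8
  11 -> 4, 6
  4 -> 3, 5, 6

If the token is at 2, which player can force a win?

Adam

A0 = {3, 10}
A1: add {4, 9} — 4 (Eve) has 4→3; 9 (Eve) has 9→10.
A2 = A1; e.g. 1 (Adam) can still go to 5. Fixed point.
2 never enters the attractor, so Adam can avoid the target forever.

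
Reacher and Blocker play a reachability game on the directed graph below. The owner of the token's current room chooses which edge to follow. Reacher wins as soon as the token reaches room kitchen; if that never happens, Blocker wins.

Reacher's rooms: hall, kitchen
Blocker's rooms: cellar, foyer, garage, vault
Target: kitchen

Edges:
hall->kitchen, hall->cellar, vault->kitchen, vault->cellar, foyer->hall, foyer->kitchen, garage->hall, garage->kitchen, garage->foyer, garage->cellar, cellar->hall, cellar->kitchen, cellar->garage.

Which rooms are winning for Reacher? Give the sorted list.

A0 = {kitchen}
A1: add {hall} — hall (Reacher) has hall→kitchen.
A2: add {foyer} — foyer (Blocker): all of {hall, kitchen} already in.
A3 = A2; e.g. vault (Blocker) can still go to cellar. Fixed point.
Reacher's winning region = {foyer, hall, kitchen}.

foyer, hall, kitchen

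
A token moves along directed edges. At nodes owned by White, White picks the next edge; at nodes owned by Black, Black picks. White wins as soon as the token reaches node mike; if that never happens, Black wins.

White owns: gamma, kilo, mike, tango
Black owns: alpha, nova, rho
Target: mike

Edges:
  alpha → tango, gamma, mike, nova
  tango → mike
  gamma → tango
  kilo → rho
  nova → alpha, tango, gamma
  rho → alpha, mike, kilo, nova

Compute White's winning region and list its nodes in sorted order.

gamma, mike, tango

A0 = {mike}
A1: add {tango} — tango (White) has tango→mike.
A2: add {gamma} — gamma (White) has gamma→tango.
A3 = A2; e.g. alpha (Black) can still go to nova. Fixed point.
White's winning region = {gamma, mike, tango}.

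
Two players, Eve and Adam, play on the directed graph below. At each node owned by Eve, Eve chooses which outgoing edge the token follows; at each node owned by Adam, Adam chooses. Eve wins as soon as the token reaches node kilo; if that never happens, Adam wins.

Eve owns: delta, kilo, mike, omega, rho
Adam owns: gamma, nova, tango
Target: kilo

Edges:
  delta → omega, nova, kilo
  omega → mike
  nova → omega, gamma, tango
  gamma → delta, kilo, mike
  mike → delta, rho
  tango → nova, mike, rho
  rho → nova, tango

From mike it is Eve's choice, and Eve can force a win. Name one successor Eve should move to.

delta

A0 = {kilo}
A1: add {delta} — delta (Eve) has delta→kilo.
A2: add {mike} — mike (Eve) has mike→delta.
A3: add {gamma, omega} — omega (Eve) has omega→mike; gamma (Adam): all of {delta, kilo, mike} already in.
A4 = A3; e.g. nova (Adam) can still go to tango. Fixed point.
From mike, successor delta is in the attractor (rank 1); the other successor rho is not.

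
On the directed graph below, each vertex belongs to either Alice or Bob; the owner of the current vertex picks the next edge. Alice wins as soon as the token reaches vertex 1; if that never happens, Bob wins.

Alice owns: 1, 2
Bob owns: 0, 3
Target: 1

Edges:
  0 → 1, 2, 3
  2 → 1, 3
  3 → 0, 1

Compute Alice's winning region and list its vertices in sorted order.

1, 2

A0 = {1}
A1: add {2} — 2 (Alice) has 2→1.
A2 = A1; e.g. 0 (Bob) can still go to 3. Fixed point.
Alice's winning region = {1, 2}.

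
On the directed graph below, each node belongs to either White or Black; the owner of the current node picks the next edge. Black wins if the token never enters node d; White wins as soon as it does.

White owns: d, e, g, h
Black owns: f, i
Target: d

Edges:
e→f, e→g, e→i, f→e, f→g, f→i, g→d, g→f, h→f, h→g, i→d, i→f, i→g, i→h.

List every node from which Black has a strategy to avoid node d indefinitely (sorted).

f, i

A0 = {d}
A1: add {g} — g (White) has g→d.
A2: add {e, h} — e (White) has e→g; h (White) has h→g.
A3 = A2; e.g. f (Black) can still go to i. Fixed point.
White's attractor = {d, e, g, h}; Black avoids the target exactly from the complement.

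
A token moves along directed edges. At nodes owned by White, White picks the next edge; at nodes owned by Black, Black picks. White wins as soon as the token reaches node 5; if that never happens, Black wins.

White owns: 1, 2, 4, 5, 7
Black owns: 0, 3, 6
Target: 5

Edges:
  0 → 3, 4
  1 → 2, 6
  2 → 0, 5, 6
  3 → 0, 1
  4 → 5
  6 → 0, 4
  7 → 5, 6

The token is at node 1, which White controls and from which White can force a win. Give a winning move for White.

2

A0 = {5}
A1: add {2, 4, 7} — 2 (White) has 2→5; 4 (White) has 4→5; 7 (White) has 7→5.
A2: add {1} — 1 (White) has 1→2.
A3 = A2; e.g. 0 (Black) can still go to 3. Fixed point.
From 1, successor 2 is in the attractor (rank 1); the other successor 6 is not.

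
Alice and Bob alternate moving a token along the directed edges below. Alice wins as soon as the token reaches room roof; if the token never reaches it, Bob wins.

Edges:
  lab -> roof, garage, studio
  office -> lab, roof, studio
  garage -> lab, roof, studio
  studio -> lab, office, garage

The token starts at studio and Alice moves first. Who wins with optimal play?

Track states (vertex, player-to-move).
A0 = {(roof,Alice), (roof,Bob)}
A1: add {(lab,Alice), (office,Alice), (garage,Alice)}.
A2: add {(studio,Bob)}.
A3 = A2; e.g. (lab,Bob) stays out. (studio,Alice) never enters ⇒ Bob avoids the target.

Bob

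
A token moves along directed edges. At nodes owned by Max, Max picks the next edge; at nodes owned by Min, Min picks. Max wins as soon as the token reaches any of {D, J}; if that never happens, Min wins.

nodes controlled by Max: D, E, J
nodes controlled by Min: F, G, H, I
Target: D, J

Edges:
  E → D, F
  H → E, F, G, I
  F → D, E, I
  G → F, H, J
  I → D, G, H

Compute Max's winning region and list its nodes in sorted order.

A0 = {D, J}
A1: add {E} — E (Max) has E→D.
A2 = A1; e.g. F (Min) can still go to I. Fixed point.
Max's winning region = {D, E, J}.

D, E, J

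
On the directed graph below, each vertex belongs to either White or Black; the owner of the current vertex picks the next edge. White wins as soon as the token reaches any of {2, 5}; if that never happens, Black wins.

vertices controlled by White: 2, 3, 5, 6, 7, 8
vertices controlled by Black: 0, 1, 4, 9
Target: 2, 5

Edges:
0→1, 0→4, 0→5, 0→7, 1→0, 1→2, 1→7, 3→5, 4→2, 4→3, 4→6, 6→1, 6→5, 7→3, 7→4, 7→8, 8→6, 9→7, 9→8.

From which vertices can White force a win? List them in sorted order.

2, 3, 4, 5, 6, 7, 8, 9

A0 = {2, 5}
A1: add {3, 6} — 3 (White) has 3→5; 6 (White) has 6→5.
A2: add {4, 7, 8} — 4 (Black): all of {2, 3, 6} already in; 7 (White) has 7→3; 8 (White) has 8→6.
A3: add {9} — 9 (Black): all of {7, 8} already in.
A4 = A3; e.g. 0 (Black) can still go to 1. Fixed point.
White's winning region = {2, 3, 4, 5, 6, 7, 8, 9}.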